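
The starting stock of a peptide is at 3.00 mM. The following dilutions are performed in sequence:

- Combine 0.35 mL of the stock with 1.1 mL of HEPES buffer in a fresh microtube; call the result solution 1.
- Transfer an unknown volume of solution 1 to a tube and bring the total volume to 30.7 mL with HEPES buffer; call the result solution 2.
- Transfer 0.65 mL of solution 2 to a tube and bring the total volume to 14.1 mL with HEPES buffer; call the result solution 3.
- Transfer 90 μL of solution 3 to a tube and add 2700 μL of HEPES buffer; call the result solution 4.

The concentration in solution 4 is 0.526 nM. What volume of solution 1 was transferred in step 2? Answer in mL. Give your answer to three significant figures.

Step 1: 0.35 mL + 1.1 mL = 1.45 mL total → factor 1.45/0.35 = 4.1429
Step 2: v brought to 30.7 mL → factor = 30.7 mL/v
Step 3: 0.65 mL brought to 14.1 mL → factor 14.1/0.65 = 21.692
Step 4: 90 μL + 2700 μL = 2790 μL total → factor 2790/90 = 31
Product of known-step factors = 2785.9
Overall factor = 3.00 mM / (0.526 nM) = 5.7034 × 10^6
Step-2 factor = 5.7034 × 10^6 / 2785.9 = 2047.2
v = 30.7 mL / 2047.2 = 0.0150 mL

0.0150 mL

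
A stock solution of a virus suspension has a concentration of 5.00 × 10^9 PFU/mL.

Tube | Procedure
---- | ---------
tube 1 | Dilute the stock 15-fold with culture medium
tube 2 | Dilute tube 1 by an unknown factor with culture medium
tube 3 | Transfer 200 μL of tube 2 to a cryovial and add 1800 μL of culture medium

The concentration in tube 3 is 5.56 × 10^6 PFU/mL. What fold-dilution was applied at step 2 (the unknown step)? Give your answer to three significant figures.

6.00-fold

Step 1: 15-fold → factor 15
Step 2: unknown factor x
Step 3: 200 μL + 1800 μL = 2000 μL total → factor 2000/200 = 10
Product of known-step factors = 150
Overall factor = 5.00 × 10^9 PFU/mL / (5.56 × 10^6 PFU/mL) = 899.28
x = 899.28 / 150 = 6.00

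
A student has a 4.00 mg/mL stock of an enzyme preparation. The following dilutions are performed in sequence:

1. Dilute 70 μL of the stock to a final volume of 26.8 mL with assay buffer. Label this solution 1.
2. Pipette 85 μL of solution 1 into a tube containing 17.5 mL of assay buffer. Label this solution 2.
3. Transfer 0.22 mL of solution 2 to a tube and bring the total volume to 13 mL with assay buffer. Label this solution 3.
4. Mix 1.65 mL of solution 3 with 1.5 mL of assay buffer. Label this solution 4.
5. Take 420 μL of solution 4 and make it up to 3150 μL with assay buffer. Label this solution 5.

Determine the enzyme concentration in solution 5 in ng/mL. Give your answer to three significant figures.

0.0597 ng/mL

Step 1: 70 μL brought to 26.8 mL → factor 26800/70 = 382.86
Step 2: 85 μL + 17.5 mL = 17585 μL total → factor 17585/85 = 206.88
Step 3: 0.22 mL brought to 13 mL → factor 13/0.22 = 59.091
Step 4: 1.65 mL + 1.5 mL = 3.15 mL total → factor 3.15/1.65 = 1.9091
Step 5: 420 μL brought to 3150 μL → factor 3150/420 = 7.5
Overall dilution factor = 382.86 × 206.88 × 59.091 × 1.9091 × 7.5 = 6.7014 × 10^7
Final = 4.00 mg/mL / 6.7014 × 10^7 = 5.969 × 10^-8 mg/mL = 0.0597 ng/mL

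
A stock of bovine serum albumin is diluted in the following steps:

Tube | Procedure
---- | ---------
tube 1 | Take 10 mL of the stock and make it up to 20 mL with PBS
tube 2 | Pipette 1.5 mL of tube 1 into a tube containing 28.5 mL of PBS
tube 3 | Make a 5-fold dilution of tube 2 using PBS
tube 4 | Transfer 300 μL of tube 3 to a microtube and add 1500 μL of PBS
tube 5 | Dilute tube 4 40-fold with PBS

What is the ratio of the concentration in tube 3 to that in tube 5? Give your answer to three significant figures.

Step 1: 10 mL brought to 20 mL → factor 20/10 = 2
Step 2: 1.5 mL + 28.5 mL = 30 mL total → factor 30/1.5 = 20
Step 3: 5-fold → factor 5
Step 4: 300 μL + 1500 μL = 1800 μL total → factor 1800/300 = 6
Step 5: 40-fold → factor 40
Dilution factor to tube 3 = 200; to tube 5 = 48000
[tube 3]/[tube 5] = (factor to tube 5)/(factor to tube 3) = 48000/200 = 240

240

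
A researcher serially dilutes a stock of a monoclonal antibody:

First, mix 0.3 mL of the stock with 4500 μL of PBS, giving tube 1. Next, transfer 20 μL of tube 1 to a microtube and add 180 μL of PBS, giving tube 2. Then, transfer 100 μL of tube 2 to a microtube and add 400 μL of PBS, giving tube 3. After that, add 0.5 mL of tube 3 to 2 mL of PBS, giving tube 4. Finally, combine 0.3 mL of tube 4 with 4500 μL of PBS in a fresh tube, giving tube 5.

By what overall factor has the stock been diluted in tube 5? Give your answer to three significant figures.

6.40 × 10^4

Step 1: 0.3 mL + 4500 μL = 4.8 mL total → factor 4.8/0.3 = 16
Step 2: 20 μL + 180 μL = 200 μL total → factor 200/20 = 10
Step 3: 100 μL + 400 μL = 500 μL total → factor 500/100 = 5
Step 4: 0.5 mL + 2 mL = 2.5 mL total → factor 2.5/0.5 = 5
Step 5: 0.3 mL + 4500 μL = 4.8 mL total → factor 4.8/0.3 = 16
Overall dilution factor = 16 × 10 × 5 × 5 × 16 = 64000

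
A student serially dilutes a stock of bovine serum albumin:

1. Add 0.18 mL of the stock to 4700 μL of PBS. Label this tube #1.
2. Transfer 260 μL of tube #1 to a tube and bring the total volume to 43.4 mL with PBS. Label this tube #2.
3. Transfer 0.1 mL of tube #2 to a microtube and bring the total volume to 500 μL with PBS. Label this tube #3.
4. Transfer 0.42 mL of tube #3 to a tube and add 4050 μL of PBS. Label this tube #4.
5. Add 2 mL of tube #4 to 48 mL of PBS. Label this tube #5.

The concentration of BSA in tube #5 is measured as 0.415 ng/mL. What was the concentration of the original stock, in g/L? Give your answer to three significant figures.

2.50 g/L

Step 1: 0.18 mL + 4700 μL = 4.88 mL total → factor 4.88/0.18 = 27.111
Step 2: 260 μL brought to 43.4 mL → factor 43400/260 = 166.92
Step 3: 0.1 mL brought to 500 μL → factor 0.5/0.1 = 5
Step 4: 0.42 mL + 4050 μL = 4.47 mL total → factor 4.47/0.42 = 10.643
Step 5: 2 mL + 48 mL = 50 mL total → factor 50/2 = 25
Overall dilution factor = 27.111 × 166.92 × 5 × 10.643 × 25 = 6.0205 × 10^6
Stock = 0.415 ng/mL × 6.0205 × 10^6 = 2.499 × 10^6 ng/mL = 2.50 g/L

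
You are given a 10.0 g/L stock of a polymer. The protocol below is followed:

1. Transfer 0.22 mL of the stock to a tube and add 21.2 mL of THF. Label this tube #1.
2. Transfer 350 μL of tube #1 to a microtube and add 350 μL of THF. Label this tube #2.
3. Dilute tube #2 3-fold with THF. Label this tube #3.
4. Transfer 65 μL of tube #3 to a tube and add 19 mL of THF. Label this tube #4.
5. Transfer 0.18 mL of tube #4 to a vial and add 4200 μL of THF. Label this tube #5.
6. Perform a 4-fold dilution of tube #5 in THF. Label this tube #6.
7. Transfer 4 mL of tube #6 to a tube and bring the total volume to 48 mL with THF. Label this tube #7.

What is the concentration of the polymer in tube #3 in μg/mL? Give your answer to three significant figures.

Step 1: 0.22 mL + 21.2 mL = 21.42 mL total → factor 21.42/0.22 = 97.364
Step 2: 350 μL + 350 μL = 700 μL total → factor 700/350 = 2
Step 3: 3-fold → factor 3
Dilution factor through tube #3 = 97.364 × 2 × 3 = 584.18
[tube #3] = 10.0 g/L / 584.18 = 0.01712 g/L = 17.1 μg/mL

17.1 μg/mL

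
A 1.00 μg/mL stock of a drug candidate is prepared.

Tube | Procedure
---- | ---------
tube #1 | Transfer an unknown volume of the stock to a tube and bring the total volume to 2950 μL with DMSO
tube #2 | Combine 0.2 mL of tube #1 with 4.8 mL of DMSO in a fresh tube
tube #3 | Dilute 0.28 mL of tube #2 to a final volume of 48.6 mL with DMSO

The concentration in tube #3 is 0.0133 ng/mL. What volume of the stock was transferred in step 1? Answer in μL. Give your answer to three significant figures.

170 μL

Step 1: v brought to 2950 μL → factor = 2950 μL/v
Step 2: 0.2 mL + 4.8 mL = 5 mL total → factor 5/0.2 = 25
Step 3: 0.28 mL brought to 48.6 mL → factor 48.6/0.28 = 173.57
Product of known-step factors = 4339.3
Overall factor = 1.00 μg/mL / (0.0133 ng/mL) = 75188
Step-1 factor = 75188 / 4339.3 = 17.327
v = 2950 μL / 17.327 = 170 μL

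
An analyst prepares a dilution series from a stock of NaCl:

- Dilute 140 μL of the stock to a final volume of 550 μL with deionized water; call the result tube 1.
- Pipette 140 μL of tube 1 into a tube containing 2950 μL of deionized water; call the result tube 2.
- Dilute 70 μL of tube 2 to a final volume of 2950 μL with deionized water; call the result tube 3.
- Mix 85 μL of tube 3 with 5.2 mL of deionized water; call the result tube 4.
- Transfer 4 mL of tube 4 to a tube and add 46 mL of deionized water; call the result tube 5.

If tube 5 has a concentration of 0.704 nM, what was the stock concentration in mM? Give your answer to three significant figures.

2.00 mM

Step 1: 140 μL brought to 550 μL → factor 550/140 = 3.9286
Step 2: 140 μL + 2950 μL = 3090 μL total → factor 3090/140 = 22.071
Step 3: 70 μL brought to 2950 μL → factor 2950/70 = 42.143
Step 4: 85 μL + 5.2 mL = 5285 μL total → factor 5285/85 = 62.176
Step 5: 4 mL + 46 mL = 50 mL total → factor 50/4 = 12.5
Overall dilution factor = 3.9286 × 22.071 × 42.143 × 62.176 × 12.5 = 2.84 × 10^6
Stock = 0.704 nM × 2.84 × 10^6 = 1.999 × 10^6 nM = 2.00 mM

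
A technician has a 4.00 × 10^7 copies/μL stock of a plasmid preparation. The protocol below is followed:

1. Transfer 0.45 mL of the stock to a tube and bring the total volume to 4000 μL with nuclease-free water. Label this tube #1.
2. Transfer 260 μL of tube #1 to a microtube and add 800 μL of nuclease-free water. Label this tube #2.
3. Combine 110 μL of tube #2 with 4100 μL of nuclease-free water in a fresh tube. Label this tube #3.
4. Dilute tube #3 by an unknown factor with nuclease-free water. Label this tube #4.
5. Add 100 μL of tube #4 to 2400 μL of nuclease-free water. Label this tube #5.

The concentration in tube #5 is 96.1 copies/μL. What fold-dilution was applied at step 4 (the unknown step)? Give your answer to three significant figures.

12.0-fold

Step 1: 0.45 mL brought to 4000 μL → factor 4/0.45 = 8.8889
Step 2: 260 μL + 800 μL = 1060 μL total → factor 1060/260 = 4.0769
Step 3: 110 μL + 4100 μL = 4210 μL total → factor 4210/110 = 38.273
Step 4: unknown factor x
Step 5: 100 μL + 2400 μL = 2500 μL total → factor 2500/100 = 25
Product of known-step factors = 34674
Overall factor = 4.00 × 10^7 copies/μL / (96.1 copies/μL) = 4.1623 × 10^5
x = 4.1623 × 10^5 / 34674 = 12.0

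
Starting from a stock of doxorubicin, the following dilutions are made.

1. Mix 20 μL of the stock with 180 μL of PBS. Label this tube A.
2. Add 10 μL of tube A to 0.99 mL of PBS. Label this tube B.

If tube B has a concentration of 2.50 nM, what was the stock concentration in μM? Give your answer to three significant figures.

2.50 μM

Step 1: 20 μL + 180 μL = 200 μL total → factor 200/20 = 10
Step 2: 10 μL + 0.99 mL = 1000 μL total → factor 1000/10 = 100
Overall dilution factor = 10 × 100 = 1000
Stock = 2.50 nM × 1000 = 2500 nM = 2.50 μM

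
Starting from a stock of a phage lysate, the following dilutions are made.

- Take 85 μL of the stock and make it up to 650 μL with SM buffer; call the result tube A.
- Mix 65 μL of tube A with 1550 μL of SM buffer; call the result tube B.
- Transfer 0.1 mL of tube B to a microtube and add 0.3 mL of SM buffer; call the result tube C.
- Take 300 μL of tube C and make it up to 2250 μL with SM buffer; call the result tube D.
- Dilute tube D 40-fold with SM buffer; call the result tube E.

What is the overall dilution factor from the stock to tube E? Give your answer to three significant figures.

Step 1: 85 μL brought to 650 μL → factor 650/85 = 7.6471
Step 2: 65 μL + 1550 μL = 1615 μL total → factor 1615/65 = 24.846
Step 3: 0.1 mL + 0.3 mL = 0.4 mL total → factor 0.4/0.1 = 4
Step 4: 300 μL brought to 2250 μL → factor 2250/300 = 7.5
Step 5: 40-fold → factor 40
Overall dilution factor = 7.6471 × 24.846 × 4 × 7.5 × 40 = 2.28 × 10^5

2.28 × 10^5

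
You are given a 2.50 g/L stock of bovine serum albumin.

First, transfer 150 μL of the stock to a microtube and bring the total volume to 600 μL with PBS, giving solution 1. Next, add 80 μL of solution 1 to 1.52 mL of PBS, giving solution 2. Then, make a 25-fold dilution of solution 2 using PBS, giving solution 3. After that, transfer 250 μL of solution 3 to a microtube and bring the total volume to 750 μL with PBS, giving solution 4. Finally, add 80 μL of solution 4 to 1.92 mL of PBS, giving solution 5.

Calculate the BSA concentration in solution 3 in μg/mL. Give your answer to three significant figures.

Step 1: 150 μL brought to 600 μL → factor 600/150 = 4
Step 2: 80 μL + 1.52 mL = 1600 μL total → factor 1600/80 = 20
Step 3: 25-fold → factor 25
Dilution factor through solution 3 = 4 × 20 × 25 = 2000
[solution 3] = 2.50 g/L / 2000 = 0.001250 g/L = 1.25 μg/mL

1.25 μg/mL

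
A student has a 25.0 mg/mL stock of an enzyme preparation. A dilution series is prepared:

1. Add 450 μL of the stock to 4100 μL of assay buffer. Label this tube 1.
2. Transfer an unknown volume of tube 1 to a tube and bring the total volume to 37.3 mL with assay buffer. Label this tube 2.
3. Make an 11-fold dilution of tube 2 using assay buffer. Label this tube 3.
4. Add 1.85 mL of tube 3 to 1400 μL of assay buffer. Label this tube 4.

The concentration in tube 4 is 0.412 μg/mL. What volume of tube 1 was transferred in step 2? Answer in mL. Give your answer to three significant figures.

Step 1: 450 μL + 4100 μL = 4550 μL total → factor 4550/450 = 10.111
Step 2: v brought to 37.3 mL → factor = 37.3 mL/v
Step 3: 11-fold → factor 11
Step 4: 1.85 mL + 1400 μL = 3.25 mL total → factor 3.25/1.85 = 1.7568
Product of known-step factors = 195.39
Overall factor = 25.0 mg/mL / (0.412 μg/mL) = 60680
Step-2 factor = 60680 / 195.39 = 310.56
v = 37.3 mL / 310.56 = 0.120 mL

0.120 mL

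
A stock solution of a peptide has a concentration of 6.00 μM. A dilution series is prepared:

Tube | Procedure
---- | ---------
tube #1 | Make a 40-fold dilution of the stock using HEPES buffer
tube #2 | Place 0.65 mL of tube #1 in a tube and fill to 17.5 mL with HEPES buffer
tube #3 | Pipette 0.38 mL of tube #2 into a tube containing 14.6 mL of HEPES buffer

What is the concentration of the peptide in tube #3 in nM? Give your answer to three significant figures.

Step 1: 40-fold → factor 40
Step 2: 0.65 mL brought to 17.5 mL → factor 17.5/0.65 = 26.923
Step 3: 0.38 mL + 14.6 mL = 14.98 mL total → factor 14.98/0.38 = 39.421
Overall dilution factor = 40 × 26.923 × 39.421 = 42453
Final = 6.00 μM / 42453 = 0.0001413 μM = 0.141 nM

0.141 nM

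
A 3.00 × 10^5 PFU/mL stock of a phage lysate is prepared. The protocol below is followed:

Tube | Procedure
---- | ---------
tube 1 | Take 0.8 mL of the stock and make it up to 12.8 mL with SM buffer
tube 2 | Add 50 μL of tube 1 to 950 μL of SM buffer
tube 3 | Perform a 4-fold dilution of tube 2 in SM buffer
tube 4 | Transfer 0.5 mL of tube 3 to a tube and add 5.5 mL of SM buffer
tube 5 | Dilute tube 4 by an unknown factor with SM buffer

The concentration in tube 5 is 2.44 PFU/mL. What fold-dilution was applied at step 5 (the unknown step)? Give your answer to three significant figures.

8.00-fold

Step 1: 0.8 mL brought to 12.8 mL → factor 12.8/0.8 = 16
Step 2: 50 μL + 950 μL = 1000 μL total → factor 1000/50 = 20
Step 3: 4-fold → factor 4
Step 4: 0.5 mL + 5.5 mL = 6 mL total → factor 6/0.5 = 12
Step 5: unknown factor x
Product of known-step factors = 15360
Overall factor = 3.00 × 10^5 PFU/mL / (2.44 PFU/mL) = 1.2295 × 10^5
x = 1.2295 × 10^5 / 15360 = 8.00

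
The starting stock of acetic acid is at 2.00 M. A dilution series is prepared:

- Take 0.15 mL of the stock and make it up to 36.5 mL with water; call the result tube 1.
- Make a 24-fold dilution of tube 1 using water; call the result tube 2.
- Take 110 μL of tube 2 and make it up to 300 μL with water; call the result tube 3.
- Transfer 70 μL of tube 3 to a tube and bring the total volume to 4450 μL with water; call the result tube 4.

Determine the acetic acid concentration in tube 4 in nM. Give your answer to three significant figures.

1.98 × 10^3 nM

Step 1: 0.15 mL brought to 36.5 mL → factor 36.5/0.15 = 243.33
Step 2: 24-fold → factor 24
Step 3: 110 μL brought to 300 μL → factor 300/110 = 2.7273
Step 4: 70 μL brought to 4450 μL → factor 4450/70 = 63.571
Overall dilution factor = 243.33 × 24 × 2.7273 × 63.571 = 1.0125 × 10^6
Final = 2.00 M / 1.0125 × 10^6 = 1.975 × 10^-6 M = 1.98 × 10^3 nM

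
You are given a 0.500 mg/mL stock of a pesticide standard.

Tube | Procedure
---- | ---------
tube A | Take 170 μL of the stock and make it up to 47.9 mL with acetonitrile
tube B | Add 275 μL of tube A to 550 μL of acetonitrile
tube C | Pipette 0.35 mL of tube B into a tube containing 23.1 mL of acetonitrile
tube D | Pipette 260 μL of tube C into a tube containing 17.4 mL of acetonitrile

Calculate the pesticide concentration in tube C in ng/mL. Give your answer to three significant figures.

Step 1: 170 μL brought to 47.9 mL → factor 47900/170 = 281.76
Step 2: 275 μL + 550 μL = 825 μL total → factor 825/275 = 3
Step 3: 0.35 mL + 23.1 mL = 23.45 mL total → factor 23.45/0.35 = 67
Dilution factor through tube C = 281.76 × 3 × 67 = 56635
[tube C] = 0.500 mg/mL / 56635 = 8.829 × 10^-6 mg/mL = 8.83 ng/mL

8.83 ng/mL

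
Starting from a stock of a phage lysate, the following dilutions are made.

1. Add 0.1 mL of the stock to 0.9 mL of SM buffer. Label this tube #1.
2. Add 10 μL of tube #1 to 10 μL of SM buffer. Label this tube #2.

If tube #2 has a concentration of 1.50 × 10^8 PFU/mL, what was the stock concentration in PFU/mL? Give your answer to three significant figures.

3.00 × 10^9 PFU/mL

Step 1: 0.1 mL + 0.9 mL = 1 mL total → factor 1/0.1 = 10
Step 2: 10 μL + 10 μL = 20 μL total → factor 20/10 = 2
Overall dilution factor = 10 × 2 = 20
Stock = 1.50 × 10^8 PFU/mL × 20 = 3.00 × 10^9 PFU/mL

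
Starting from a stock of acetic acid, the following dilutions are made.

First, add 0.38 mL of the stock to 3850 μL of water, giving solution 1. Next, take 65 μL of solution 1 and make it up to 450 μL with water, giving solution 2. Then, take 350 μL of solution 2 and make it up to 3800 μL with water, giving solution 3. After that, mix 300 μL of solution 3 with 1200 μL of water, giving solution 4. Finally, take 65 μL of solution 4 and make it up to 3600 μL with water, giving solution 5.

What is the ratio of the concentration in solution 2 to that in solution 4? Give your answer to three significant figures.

Step 1: 0.38 mL + 3850 μL = 4.23 mL total → factor 4.23/0.38 = 11.132
Step 2: 65 μL brought to 450 μL → factor 450/65 = 6.9231
Step 3: 350 μL brought to 3800 μL → factor 3800/350 = 10.857
Step 4: 300 μL + 1200 μL = 1500 μL total → factor 1500/300 = 5
Dilution factor to solution 2 = 77.065; to solution 4 = 4183.5
[solution 2]/[solution 4] = (factor to solution 4)/(factor to solution 2) = 4183.5/77.065 = 54.3

54.3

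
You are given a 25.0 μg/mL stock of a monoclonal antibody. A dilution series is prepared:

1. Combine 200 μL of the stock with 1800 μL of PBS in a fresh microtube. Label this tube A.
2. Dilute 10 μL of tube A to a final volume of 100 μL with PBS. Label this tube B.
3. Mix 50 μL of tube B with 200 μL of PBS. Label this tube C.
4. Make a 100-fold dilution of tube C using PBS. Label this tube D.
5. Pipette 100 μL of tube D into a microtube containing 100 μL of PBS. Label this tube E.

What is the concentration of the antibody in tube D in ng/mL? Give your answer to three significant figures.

0.500 ng/mL

Step 1: 200 μL + 1800 μL = 2000 μL total → factor 2000/200 = 10
Step 2: 10 μL brought to 100 μL → factor 100/10 = 10
Step 3: 50 μL + 200 μL = 250 μL total → factor 250/50 = 5
Step 4: 100-fold → factor 100
Dilution factor through tube D = 10 × 10 × 5 × 100 = 50000
[tube D] = 25.0 μg/mL / 50000 = 0.0005000 μg/mL = 0.500 ng/mL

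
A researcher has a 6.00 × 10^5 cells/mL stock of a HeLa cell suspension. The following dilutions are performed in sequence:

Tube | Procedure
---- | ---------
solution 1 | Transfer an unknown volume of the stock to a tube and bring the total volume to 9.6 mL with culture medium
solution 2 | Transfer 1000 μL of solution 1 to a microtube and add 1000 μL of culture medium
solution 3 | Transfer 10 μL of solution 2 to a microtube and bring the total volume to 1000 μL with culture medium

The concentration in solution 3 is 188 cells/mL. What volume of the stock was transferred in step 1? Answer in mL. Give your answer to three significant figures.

Step 1: v brought to 9.6 mL → factor = 9.6 mL/v
Step 2: 1000 μL + 1000 μL = 2000 μL total → factor 2000/1000 = 2
Step 3: 10 μL brought to 1000 μL → factor 1000/10 = 100
Product of known-step factors = 200
Overall factor = 6.00 × 10^5 cells/mL / (188 cells/mL) = 3191.5
Step-1 factor = 3191.5 / 200 = 15.957
v = 9.6 mL / 15.957 = 0.602 mL

0.602 mL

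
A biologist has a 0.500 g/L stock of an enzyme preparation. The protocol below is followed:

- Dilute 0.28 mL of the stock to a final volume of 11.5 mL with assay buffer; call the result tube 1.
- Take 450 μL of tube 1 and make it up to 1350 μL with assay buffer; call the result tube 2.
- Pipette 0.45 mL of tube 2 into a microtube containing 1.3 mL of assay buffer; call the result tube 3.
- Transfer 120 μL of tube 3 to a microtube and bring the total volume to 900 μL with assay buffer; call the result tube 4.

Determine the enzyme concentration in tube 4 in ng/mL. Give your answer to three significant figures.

Step 1: 0.28 mL brought to 11.5 mL → factor 11.5/0.28 = 41.071
Step 2: 450 μL brought to 1350 μL → factor 1350/450 = 3
Step 3: 0.45 mL + 1.3 mL = 1.75 mL total → factor 1.75/0.45 = 3.8889
Step 4: 120 μL brought to 900 μL → factor 900/120 = 7.5
Overall dilution factor = 41.071 × 3 × 3.8889 × 7.5 = 3593.8
Final = 0.500 g/L / 3593.8 = 0.0001391 g/L = 139 ng/mL

139 ng/mL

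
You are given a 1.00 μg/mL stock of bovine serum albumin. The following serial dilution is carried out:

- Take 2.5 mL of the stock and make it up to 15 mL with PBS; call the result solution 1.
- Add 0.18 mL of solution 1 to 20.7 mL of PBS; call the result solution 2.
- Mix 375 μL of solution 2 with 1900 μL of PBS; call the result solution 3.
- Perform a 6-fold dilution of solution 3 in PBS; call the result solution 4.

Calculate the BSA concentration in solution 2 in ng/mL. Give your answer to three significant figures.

1.44 ng/mL

Step 1: 2.5 mL brought to 15 mL → factor 15/2.5 = 6
Step 2: 0.18 mL + 20.7 mL = 20.88 mL total → factor 20.88/0.18 = 116
Dilution factor through solution 2 = 6 × 116 = 696
[solution 2] = 1.00 μg/mL / 696 = 0.001437 μg/mL = 1.44 ng/mL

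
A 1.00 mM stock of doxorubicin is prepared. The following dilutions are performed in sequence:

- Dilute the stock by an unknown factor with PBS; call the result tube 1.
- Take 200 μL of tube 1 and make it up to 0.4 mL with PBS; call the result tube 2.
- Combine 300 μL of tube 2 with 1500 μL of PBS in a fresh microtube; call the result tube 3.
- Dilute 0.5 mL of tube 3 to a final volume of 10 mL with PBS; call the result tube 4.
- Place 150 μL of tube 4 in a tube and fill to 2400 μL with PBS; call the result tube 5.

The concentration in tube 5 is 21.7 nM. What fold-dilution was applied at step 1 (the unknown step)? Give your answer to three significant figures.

12.0-fold

Step 1: unknown factor x
Step 2: 200 μL brought to 0.4 mL → factor 400/200 = 2
Step 3: 300 μL + 1500 μL = 1800 μL total → factor 1800/300 = 6
Step 4: 0.5 mL brought to 10 mL → factor 10/0.5 = 20
Step 5: 150 μL brought to 2400 μL → factor 2400/150 = 16
Product of known-step factors = 3840
Overall factor = 1.00 mM / (21.7 nM) = 46083
x = 46083 / 3840 = 12.0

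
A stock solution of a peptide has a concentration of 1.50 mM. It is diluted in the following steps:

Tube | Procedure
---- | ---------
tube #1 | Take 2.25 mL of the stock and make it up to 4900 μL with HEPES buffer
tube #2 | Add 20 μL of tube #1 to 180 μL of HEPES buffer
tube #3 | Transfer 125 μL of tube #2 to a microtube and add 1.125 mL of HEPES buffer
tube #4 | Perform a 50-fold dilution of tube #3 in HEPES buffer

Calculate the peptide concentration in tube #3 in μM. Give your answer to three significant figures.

Step 1: 2.25 mL brought to 4900 μL → factor 4.9/2.25 = 2.1778
Step 2: 20 μL + 180 μL = 200 μL total → factor 200/20 = 10
Step 3: 125 μL + 1.125 mL = 1250 μL total → factor 1250/125 = 10
Dilution factor through tube #3 = 2.1778 × 10 × 10 = 217.78
[tube #3] = 1.50 mM / 217.78 = 0.006888 mM = 6.89 μM

6.89 μM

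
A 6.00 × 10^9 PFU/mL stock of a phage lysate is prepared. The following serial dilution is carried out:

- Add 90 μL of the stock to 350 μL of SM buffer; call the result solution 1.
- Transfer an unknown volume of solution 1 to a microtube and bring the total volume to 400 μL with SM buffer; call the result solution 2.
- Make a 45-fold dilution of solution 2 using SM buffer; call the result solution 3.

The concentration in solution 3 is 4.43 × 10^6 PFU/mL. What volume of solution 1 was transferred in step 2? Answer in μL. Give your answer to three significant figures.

65.0 μL

Step 1: 90 μL + 350 μL = 440 μL total → factor 440/90 = 4.8889
Step 2: v brought to 400 μL → factor = 400 μL/v
Step 3: 45-fold → factor 45
Product of known-step factors = 220
Overall factor = 6.00 × 10^9 PFU/mL / (4.43 × 10^6 PFU/mL) = 1354.4
Step-2 factor = 1354.4 / 220 = 6.1564
v = 400 μL / 6.1564 = 65.0 μL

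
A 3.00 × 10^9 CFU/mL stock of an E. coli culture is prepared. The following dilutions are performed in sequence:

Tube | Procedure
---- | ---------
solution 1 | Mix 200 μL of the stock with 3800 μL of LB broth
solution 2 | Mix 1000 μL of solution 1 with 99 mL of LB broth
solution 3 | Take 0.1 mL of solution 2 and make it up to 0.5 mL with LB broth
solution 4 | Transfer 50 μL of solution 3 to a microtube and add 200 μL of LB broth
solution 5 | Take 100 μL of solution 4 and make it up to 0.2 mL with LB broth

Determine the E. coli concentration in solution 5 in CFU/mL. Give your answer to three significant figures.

Step 1: 200 μL + 3800 μL = 4000 μL total → factor 4000/200 = 20
Step 2: 1000 μL + 99 mL = 1 × 10^5 μL total → factor 1 × 10^5/1000 = 100
Step 3: 0.1 mL brought to 0.5 mL → factor 0.5/0.1 = 5
Step 4: 50 μL + 200 μL = 250 μL total → factor 250/50 = 5
Step 5: 100 μL brought to 0.2 mL → factor 200/100 = 2
Overall dilution factor = 20 × 100 × 5 × 5 × 2 = 1 × 10^5
Final = 3.00 × 10^9 CFU/mL / 1 × 10^5 = 3.00 × 10^4 CFU/mL

3.00 × 10^4 CFU/mL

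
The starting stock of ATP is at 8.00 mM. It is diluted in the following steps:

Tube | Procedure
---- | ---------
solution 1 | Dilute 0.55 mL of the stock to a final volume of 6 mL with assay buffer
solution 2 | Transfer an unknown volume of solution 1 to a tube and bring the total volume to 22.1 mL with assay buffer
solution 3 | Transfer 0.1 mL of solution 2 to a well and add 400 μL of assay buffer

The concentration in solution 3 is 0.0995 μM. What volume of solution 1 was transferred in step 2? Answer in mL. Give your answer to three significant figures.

Step 1: 0.55 mL brought to 6 mL → factor 6/0.55 = 10.909
Step 2: v brought to 22.1 mL → factor = 22.1 mL/v
Step 3: 0.1 mL + 400 μL = 0.5 mL total → factor 0.5/0.1 = 5
Product of known-step factors = 54.545
Overall factor = 8.00 mM / (0.0995 μM) = 80402
Step-2 factor = 80402 / 54.545 = 1474
v = 22.1 mL / 1474 = 0.0150 mL

0.0150 mL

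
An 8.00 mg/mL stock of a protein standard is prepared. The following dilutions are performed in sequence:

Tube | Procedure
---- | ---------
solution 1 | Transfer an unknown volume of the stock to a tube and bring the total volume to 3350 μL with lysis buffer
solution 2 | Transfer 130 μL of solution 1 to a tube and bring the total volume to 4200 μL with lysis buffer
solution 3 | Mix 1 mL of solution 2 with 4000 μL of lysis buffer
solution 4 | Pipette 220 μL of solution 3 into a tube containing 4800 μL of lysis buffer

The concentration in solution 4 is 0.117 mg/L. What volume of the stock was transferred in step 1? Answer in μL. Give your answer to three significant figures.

Step 1: v brought to 3350 μL → factor = 3350 μL/v
Step 2: 130 μL brought to 4200 μL → factor 4200/130 = 32.308
Step 3: 1 mL + 4000 μL = 5 mL total → factor 5/1 = 5
Step 4: 220 μL + 4800 μL = 5020 μL total → factor 5020/220 = 22.818
Product of known-step factors = 3686
Overall factor = 8.00 mg/mL / (0.117 mg/L) = 68376
Step-1 factor = 68376 / 3686 = 18.55
v = 3350 μL / 18.55 = 181 μL

181 μL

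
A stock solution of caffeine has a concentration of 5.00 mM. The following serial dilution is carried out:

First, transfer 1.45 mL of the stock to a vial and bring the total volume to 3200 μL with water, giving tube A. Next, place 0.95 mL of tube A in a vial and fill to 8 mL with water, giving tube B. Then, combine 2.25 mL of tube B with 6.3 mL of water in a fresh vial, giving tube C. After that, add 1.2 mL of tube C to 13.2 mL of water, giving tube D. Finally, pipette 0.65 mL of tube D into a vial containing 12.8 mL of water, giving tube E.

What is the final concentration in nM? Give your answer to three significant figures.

Step 1: 1.45 mL brought to 3200 μL → factor 3.2/1.45 = 2.2069
Step 2: 0.95 mL brought to 8 mL → factor 8/0.95 = 8.4211
Step 3: 2.25 mL + 6.3 mL = 8.55 mL total → factor 8.55/2.25 = 3.8
Step 4: 1.2 mL + 13.2 mL = 14.4 mL total → factor 14.4/1.2 = 12
Step 5: 0.65 mL + 12.8 mL = 13.45 mL total → factor 13.45/0.65 = 20.692
Overall dilution factor = 2.2069 × 8.4211 × 3.8 × 12 × 20.692 = 17536
Final = 5.00 mM / 17536 = 0.0002851 mM = 285 nM

285 nM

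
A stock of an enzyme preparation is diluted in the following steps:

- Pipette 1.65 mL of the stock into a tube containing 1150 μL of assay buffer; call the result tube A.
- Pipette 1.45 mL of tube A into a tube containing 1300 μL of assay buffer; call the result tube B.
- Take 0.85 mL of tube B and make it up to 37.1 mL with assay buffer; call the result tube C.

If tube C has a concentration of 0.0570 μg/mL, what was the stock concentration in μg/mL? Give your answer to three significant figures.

Step 1: 1.65 mL + 1150 μL = 2.8 mL total → factor 2.8/1.65 = 1.697
Step 2: 1.45 mL + 1300 μL = 2.75 mL total → factor 2.75/1.45 = 1.8966
Step 3: 0.85 mL brought to 37.1 mL → factor 37.1/0.85 = 43.647
Overall dilution factor = 1.697 × 1.8966 × 43.647 = 140.47
Stock = 0.0570 μg/mL × 140.47 = 8.01 μg/mL

8.01 μg/mL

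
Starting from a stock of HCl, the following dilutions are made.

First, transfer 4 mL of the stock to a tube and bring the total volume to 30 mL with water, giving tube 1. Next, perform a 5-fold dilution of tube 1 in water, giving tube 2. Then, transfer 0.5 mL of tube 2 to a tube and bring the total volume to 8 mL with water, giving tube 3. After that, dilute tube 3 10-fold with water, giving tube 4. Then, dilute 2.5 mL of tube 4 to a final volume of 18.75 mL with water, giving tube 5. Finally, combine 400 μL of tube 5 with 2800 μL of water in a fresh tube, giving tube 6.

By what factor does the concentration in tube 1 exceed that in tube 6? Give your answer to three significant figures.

Step 1: 4 mL brought to 30 mL → factor 30/4 = 7.5
Step 2: 5-fold → factor 5
Step 3: 0.5 mL brought to 8 mL → factor 8/0.5 = 16
Step 4: 10-fold → factor 10
Step 5: 2.5 mL brought to 18.75 mL → factor 18.75/2.5 = 7.5
Step 6: 400 μL + 2800 μL = 3200 μL total → factor 3200/400 = 8
Dilution factor to tube 1 = 7.5; to tube 6 = 3.6 × 10^5
[tube 1]/[tube 6] = (factor to tube 6)/(factor to tube 1) = 3.6 × 10^5/7.5 = 4.80 × 10^4

4.80 × 10^4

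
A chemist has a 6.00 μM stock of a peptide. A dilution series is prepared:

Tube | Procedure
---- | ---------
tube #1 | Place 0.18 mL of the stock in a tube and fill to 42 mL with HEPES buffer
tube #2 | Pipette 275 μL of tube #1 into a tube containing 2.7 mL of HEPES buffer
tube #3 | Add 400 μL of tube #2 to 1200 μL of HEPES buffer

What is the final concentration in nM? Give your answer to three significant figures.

0.594 nM

Step 1: 0.18 mL brought to 42 mL → factor 42/0.18 = 233.33
Step 2: 275 μL + 2.7 mL = 2975 μL total → factor 2975/275 = 10.818
Step 3: 400 μL + 1200 μL = 1600 μL total → factor 1600/400 = 4
Overall dilution factor = 233.33 × 10.818 × 4 = 10097
Final = 6.00 μM / 10097 = 0.0005942 μM = 0.594 nM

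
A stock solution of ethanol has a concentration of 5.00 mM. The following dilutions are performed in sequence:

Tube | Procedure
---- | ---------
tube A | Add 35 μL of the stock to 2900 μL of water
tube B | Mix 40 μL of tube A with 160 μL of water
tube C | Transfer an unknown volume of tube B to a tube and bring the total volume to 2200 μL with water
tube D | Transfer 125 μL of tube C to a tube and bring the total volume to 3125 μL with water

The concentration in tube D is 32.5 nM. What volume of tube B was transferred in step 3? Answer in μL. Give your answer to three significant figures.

Step 1: 35 μL + 2900 μL = 2935 μL total → factor 2935/35 = 83.857
Step 2: 40 μL + 160 μL = 200 μL total → factor 200/40 = 5
Step 3: v brought to 2200 μL → factor = 2200 μL/v
Step 4: 125 μL brought to 3125 μL → factor 3125/125 = 25
Product of known-step factors = 10482
Overall factor = 5.00 mM / (32.5 nM) = 1.5385 × 10^5
Step-3 factor = 1.5385 × 10^5 / 10482 = 14.677
v = 2200 μL / 14.677 = 150 μL

150 μL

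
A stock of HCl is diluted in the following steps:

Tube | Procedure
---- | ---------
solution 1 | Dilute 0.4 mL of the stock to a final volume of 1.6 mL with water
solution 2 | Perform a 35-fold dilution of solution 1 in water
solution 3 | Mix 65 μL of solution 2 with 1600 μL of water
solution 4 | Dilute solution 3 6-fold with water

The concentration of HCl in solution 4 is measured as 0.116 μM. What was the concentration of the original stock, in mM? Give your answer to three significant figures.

2.50 mM

Step 1: 0.4 mL brought to 1.6 mL → factor 1.6/0.4 = 4
Step 2: 35-fold → factor 35
Step 3: 65 μL + 1600 μL = 1665 μL total → factor 1665/65 = 25.615
Step 4: 6-fold → factor 6
Overall dilution factor = 4 × 35 × 25.615 × 6 = 21517
Stock = 0.116 μM × 21517 = 2496 μM = 2.50 mM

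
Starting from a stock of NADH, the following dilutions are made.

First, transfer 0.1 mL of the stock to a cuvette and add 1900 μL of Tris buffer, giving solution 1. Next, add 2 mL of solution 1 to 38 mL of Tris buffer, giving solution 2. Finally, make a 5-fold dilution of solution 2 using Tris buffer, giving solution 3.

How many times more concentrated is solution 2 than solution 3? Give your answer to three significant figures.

5.00

Step 1: 0.1 mL + 1900 μL = 2 mL total → factor 2/0.1 = 20
Step 2: 2 mL + 38 mL = 40 mL total → factor 40/2 = 20
Step 3: 5-fold → factor 5
Dilution factor to solution 2 = 400; to solution 3 = 2000
[solution 2]/[solution 3] = (factor to solution 3)/(factor to solution 2) = 2000/400 = 5.00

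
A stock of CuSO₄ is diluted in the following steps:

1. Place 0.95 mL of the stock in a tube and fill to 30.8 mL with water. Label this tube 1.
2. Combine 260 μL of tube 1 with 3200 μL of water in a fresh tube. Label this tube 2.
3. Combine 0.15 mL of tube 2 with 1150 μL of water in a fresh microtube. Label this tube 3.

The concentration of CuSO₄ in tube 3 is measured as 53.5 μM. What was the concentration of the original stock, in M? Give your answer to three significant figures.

0.200 M

Step 1: 0.95 mL brought to 30.8 mL → factor 30.8/0.95 = 32.421
Step 2: 260 μL + 3200 μL = 3460 μL total → factor 3460/260 = 13.308
Step 3: 0.15 mL + 1150 μL = 1.3 mL total → factor 1.3/0.15 = 8.6667
Overall dilution factor = 32.421 × 13.308 × 8.6667 = 3739.2
Stock = 53.5 μM × 3739.2 = 2.000 × 10^5 μM = 0.200 M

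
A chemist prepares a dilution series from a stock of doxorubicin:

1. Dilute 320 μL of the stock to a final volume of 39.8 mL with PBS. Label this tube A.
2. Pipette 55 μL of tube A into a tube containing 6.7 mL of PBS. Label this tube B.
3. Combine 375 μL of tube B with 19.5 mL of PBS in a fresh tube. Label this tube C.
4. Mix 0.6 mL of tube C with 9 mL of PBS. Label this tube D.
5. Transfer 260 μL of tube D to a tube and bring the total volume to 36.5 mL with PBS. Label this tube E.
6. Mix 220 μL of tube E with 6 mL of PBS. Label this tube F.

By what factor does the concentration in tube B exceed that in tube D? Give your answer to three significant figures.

Step 1: 320 μL brought to 39.8 mL → factor 39800/320 = 124.38
Step 2: 55 μL + 6.7 mL = 6755 μL total → factor 6755/55 = 122.82
Step 3: 375 μL + 19.5 mL = 19875 μL total → factor 19875/375 = 53
Step 4: 0.6 mL + 9 mL = 9.6 mL total → factor 9.6/0.6 = 16
Dilution factor to tube B = 15276; to tube D = 1.2954 × 10^7
[tube B]/[tube D] = (factor to tube D)/(factor to tube B) = 1.2954 × 10^7/15276 = 848

848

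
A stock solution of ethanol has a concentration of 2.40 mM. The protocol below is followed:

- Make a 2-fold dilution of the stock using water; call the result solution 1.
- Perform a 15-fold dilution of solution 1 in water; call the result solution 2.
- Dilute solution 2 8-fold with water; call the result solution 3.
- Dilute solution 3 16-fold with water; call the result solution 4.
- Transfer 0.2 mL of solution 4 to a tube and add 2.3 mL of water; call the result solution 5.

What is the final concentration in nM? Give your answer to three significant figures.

Step 1: 2-fold → factor 2
Step 2: 15-fold → factor 15
Step 3: 8-fold → factor 8
Step 4: 16-fold → factor 16
Step 5: 0.2 mL + 2.3 mL = 2.5 mL total → factor 2.5/0.2 = 12.5
Overall dilution factor = 2 × 15 × 8 × 16 × 12.5 = 48000
Final = 2.40 mM / 48000 = 5.000 × 10^-5 mM = 50.0 nM

50.0 nM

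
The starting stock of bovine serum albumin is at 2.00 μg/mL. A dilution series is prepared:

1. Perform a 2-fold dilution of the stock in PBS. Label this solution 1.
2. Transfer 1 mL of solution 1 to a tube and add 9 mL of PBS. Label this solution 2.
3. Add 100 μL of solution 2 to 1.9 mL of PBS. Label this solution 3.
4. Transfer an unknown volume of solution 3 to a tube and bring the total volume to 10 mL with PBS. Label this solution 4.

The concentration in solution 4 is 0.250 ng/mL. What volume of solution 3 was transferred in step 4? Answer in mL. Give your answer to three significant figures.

Step 1: 2-fold → factor 2
Step 2: 1 mL + 9 mL = 10 mL total → factor 10/1 = 10
Step 3: 100 μL + 1.9 mL = 2000 μL total → factor 2000/100 = 20
Step 4: v brought to 10 mL → factor = 10 mL/v
Product of known-step factors = 400
Overall factor = 2.00 μg/mL / (0.250 ng/mL) = 8000
Step-4 factor = 8000 / 400 = 20
v = 10 mL / 20 = 0.500 mL

0.500 mL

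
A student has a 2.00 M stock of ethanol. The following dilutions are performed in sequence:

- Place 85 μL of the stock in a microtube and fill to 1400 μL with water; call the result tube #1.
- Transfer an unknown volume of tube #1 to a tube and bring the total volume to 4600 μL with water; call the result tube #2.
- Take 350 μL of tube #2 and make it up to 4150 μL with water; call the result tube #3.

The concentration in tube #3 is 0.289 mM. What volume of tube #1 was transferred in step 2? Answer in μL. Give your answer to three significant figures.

130 μL

Step 1: 85 μL brought to 1400 μL → factor 1400/85 = 16.471
Step 2: v brought to 4600 μL → factor = 4600 μL/v
Step 3: 350 μL brought to 4150 μL → factor 4150/350 = 11.857
Product of known-step factors = 195.29
Overall factor = 2.00 M / (0.289 mM) = 6920.4
Step-2 factor = 6920.4 / 195.29 = 35.436
v = 4600 μL / 35.436 = 130 μL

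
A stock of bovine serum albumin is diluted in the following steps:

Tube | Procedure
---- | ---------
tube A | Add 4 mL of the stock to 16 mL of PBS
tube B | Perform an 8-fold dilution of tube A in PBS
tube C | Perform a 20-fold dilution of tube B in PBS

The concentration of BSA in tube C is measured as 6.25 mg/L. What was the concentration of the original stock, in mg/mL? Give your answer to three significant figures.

Step 1: 4 mL + 16 mL = 20 mL total → factor 20/4 = 5
Step 2: 8-fold → factor 8
Step 3: 20-fold → factor 20
Overall dilution factor = 5 × 8 × 20 = 800
Stock = 6.25 mg/L × 800 = 5000 mg/L = 5.00 mg/mL

5.00 mg/mL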